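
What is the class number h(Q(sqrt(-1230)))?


K = Q(sqrt(-1230)). d mod 4 = 2, so D = disc(K) = 4d = -4920
h(K) equals the number of primitive reduced positive-definite forms (a, b, c) = a*x^2 + b*x*y + c*y^2 with b^2 - 4ac = D,
where reduced means |b| <= a <= c, with b >= 0 whenever |b| = a or a = c, and primitive means gcd(a, b, c) = 1.
Reduced forces 3a^2 <= |D| = 4920, so 1 <= a <= 40; b must have the parity of D, and c = (b^2 - D)/(4a) must be an integer >= a.
Enumerate a = 1..40, b in [-a, a]:
  a=1: (1, 0, 1230)  [1]
  a=2: (2, 0, 615)  [1]
  a=3: (3, 0, 410)  [1]
  a=4: none
  a=5: (5, 0, 246)  [1]
  a=6: (6, 0, 205)  [1]
  a=7: (7, -6, 177), (7, 6, 177)  [2]
  a=8..9: none
  a=10: (10, 0, 123)  [1]
  a=11..13: none
  a=14: (14, -8, 89), (14, 8, 89)  [2]
  a=15: (15, 0, 82)  [1]
  a=16..18: none
  a=19: (19, -18, 69), (19, 18, 69)  [2]
  a=20: none
  a=21: (21, -6, 59), (21, 6, 59)  [2]
  a=22: none
  a=23: (23, -18, 57), (23, 18, 57)  [2]
  a=24..29: none
  a=30: (30, 0, 41)  [1]
  a=31: (31, -28, 46), (31, 28, 46)  [2]
  a=32..34: none
  a=35: (35, -20, 38), (35, 20, 38)  [2]
  a=36: none
  a=37: (37, -36, 42), (37, 36, 42)  [2]
  a=38..40: none
Total reduced forms: 1 + 1 + 1 + 1 + 1 + 2 + 1 + 2 + 1 + 2 + 2 + 2 + 1 + 2 + 2 + 2 = 24
h = 24

24


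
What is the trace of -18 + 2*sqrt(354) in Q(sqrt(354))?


Tr(a + b*sqrt(d)) = (a + b*sqrt(d)) + (a - b*sqrt(d)) = 2a
= 2 * (-18)
= -36

-36


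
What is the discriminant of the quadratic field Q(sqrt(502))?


For K = Q(sqrt(d)) with d squarefree: disc(K) = d if d = 1 mod 4, and disc(K) = 4d if d = 2 or 3 mod 4.
Here d = 502, and d mod 4 = 2.
d = 2 mod 4, not 1 (O_K = Z[sqrt(d)]), so disc(K) = 4d = 4 * (502) = 2008

2008


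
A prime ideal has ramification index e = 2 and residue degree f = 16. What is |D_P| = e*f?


|D_P| = e * f
= 2 * 16
= 32

32


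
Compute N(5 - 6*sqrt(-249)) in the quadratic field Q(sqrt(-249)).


N(a + b*sqrt(d)) = a^2 - d*b^2
= (5)^2 - (-249)*(-6)^2
= 25 + 8964
= 8989

8989


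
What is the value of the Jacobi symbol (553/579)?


Compute (553/579) via quadratic reciprocity:
  reciprocity: (553/579) -> +(579/553)
  reduce: (26/553)
  pull out 2: (2/553) = +1  (since 553 mod 8 = 1)
  reciprocity: (13/553) -> +(553/13)
  reduce: (7/13)
  reciprocity: (7/13) -> +(13/7)
  reduce: (6/7)
  pull out 2: (2/7) = +1  (since 7 mod 8 = 7)
  reciprocity: (3/7) -> -(7/3)
  reduce: (1/3)
  (1/3) = 1
Product of signs = -1

-1


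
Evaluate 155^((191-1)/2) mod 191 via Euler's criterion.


p = 191 is prime and the exponent is (p-1)/2 = 95, so by Euler's criterion 155^95 = (155/191) = +1 or -1 mod 191.
Compute by square-and-multiply:
  95 = 64 + 16 + 8 + 4 + 2 + 1 (binary 1011111)
  Repeated squaring mod 191: 155^1 = 155, 155^2 = 150, 155^4 = 153, 155^8 = 107, 155^16 = 180, 155^32 = 121, 155^64 = 125
  155^95 = 155^64 * 155^16 * 155^8 * 155^4 * 155^2 * 155^1 = 125 * 180 * 107 * 153 * 150 * 155 mod 191
    125 * 180 = 22500 = 153 mod 191
    153 * 107 = 16371 = 136 mod 191
    136 * 153 = 20808 = 180 mod 191
    180 * 150 = 27000 = 69 mod 191
    69 * 155 = 10695 = 190 mod 191
  155^95 = 190 mod 191
Result 190 = p - 1 = -1 mod 191: 155 is a quadratic non-residue mod 191. As a residue in [0, p-1] the value is 190.
155^95 mod 191 = 190

190


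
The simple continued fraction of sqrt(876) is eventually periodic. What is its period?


Run the CF algorithm for sqrt(876).
a_0 = floor(sqrt(876)) = 29; set m_0=0, q_0=1.
Recurrence: m' = q*a - m,  q' = (d - m'^2)/q,  a' = floor((a_0 + m')/q').
  step 1: m=29, q=35, a=1
  step 2: m=6, q=24, a=1
  step 3: m=18, q=23, a=2
  step 4: m=28, q=4, a=14
  step 5: m=28, q=23, a=2
  step 6: m=18, q=24, a=1
  step 7: m=6, q=35, a=1
  step 8: m=29, q=1, a=58
a_8 = 2*a_0 = 58, so the period closes here.
sqrt(876) = [29; 1, 1, 2, 14, 2, 1, 1, 58]
Period length = 8

8


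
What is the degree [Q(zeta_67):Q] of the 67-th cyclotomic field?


The degree equals Euler's totient phi(67).
67 = 67
phi(67) = 66

66


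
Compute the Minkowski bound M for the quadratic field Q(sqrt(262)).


d = 262, d mod 4 = 2, so disc(K) = 4d = 1048; |disc(K)| = 1048
Real quadratic field, so n = 2, s = r2 = 0, r1 = 2
M = (n!/n^n) * (4/pi)^s * sqrt(|disc(K)|) = (2!/2^2) * (4/pi)^0 * sqrt(1048)
= 0.5 * 1.000000 * 32.372828
= 16.1864

16.1864


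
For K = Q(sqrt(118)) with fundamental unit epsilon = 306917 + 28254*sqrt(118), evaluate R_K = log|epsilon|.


epsilon = 306917 + 28254*sqrt(118)
= 613834.0000
R = ln(613834.0000)
= 13.3275

13.3275


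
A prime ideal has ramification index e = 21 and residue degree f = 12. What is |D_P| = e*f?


|D_P| = e * f
= 21 * 12
= 252

252


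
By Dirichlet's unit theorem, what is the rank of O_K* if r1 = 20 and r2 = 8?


By Dirichlet's unit theorem:
rank = r1 + r2 - 1
= 20 + 8 - 1
= 27

27


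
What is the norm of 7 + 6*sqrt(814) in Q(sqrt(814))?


N(a + b*sqrt(d)) = a^2 - d*b^2
= (7)^2 - (814)*(6)^2
= 49 - 29304
= -29255

-29255


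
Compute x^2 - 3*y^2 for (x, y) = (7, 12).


x^2 - d*y^2
= 7^2 - 3*12^2
= 49 - 432
= -383

-383


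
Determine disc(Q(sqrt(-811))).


For K = Q(sqrt(d)) with d squarefree: disc(K) = d if d = 1 mod 4, and disc(K) = 4d if d = 2 or 3 mod 4.
Here d = -811, and d mod 4 = 1.
d = 1 mod 4 (O_K = Z[(1+sqrt(d))/2]), so disc(K) = d = -811

-811


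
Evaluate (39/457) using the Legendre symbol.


p = 457 is prime, so compute (39/457) with the reciprocity algorithm (Jacobi-symbol steps: pull out 2s via (2/n), flip via reciprocity, reduce):
  reciprocity: (39/457) -> +(457/39)
  reduce: (28/39)
  pull out 2: (2/39) = +1  (since 39 mod 8 = 7)
  pull out 2: (2/39) = +1  (since 39 mod 8 = 7)
  reciprocity: (7/39) -> -(39/7)
  reduce: (4/7)
  pull out 2: (2/7) = +1  (since 7 mod 8 = 7)
  pull out 2: (2/7) = +1  (since 7 mod 8 = 7)
  (1/7) = 1
Product of signs = -1
(39/457) = -1

-1


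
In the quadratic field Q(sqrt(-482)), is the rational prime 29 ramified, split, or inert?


K = Q(sqrt(-482)). Since d mod 4 = 2, disc(K) = -1928.
Check p | disc: -1928 mod 29 = 15.
p does not divide disc. Compute Legendre symbol (d/p):
11^((29-1)/2) mod 29 = -1
(d/p) = -1, so p is inert: (p) stays prime with e=1, f=2, g=1.
Therefore p is inert.

inert


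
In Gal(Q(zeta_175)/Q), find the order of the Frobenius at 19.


The Frobenius at p in Gal(Q(zeta_n)/Q) = (Z/nZ)* is the class of p, so its order is ord_175(19), the smallest k >= 1 with 19^k = 1 mod 175.
n = 175 = 5^2 * 7, phi(175) = 120; the order divides phi(n).
Divisors of 120: 1, 2, 3, 4, 5, 6, 8, 10, 12, 15, 20, 24, 30, 40, 60, 120
Repeated squaring mod 175: 19^1 = 19, 19^2 = 11, 19^4 = 121, 19^8 = 116, 19^16 = 156, 19^32 = 11, 19^64 = 121
Test divisors in increasing order:
  k=1: 19^1 = 19 mod 175
  k=2: 19^2 = 11 mod 175
  k=3: 19^3 = 11 * 19 = 34 mod 175
  k=4: 19^4 = 121 mod 175
  k=5: 19^5 = 121 * 19 = 24 mod 175
  k=6: 19^6 = 121 * 11 = 106 mod 175
  k=8: 19^8 = 116 mod 175
  k=10: 19^10 = 116 * 11 = 51 mod 175
  k=12: 19^12 = 116 * 121 = 36 mod 175
  k=15: 19^15 = 116 * 121 * 11 * 19 = 174 mod 175
  k=20: 19^20 = 156 * 121 = 151 mod 175
  k=24: 19^24 = 156 * 116 = 71 mod 175
  k=30: 19^30 = 156 * 116 * 121 * 11 = 1 mod 175  <- first divisor giving 1
Order = 30

30


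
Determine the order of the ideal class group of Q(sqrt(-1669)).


K = Q(sqrt(-1669)). d mod 4 = 3, so D = disc(K) = 4d = -6676
h(K) equals the number of primitive reduced positive-definite forms (a, b, c) = a*x^2 + b*x*y + c*y^2 with b^2 - 4ac = D,
where reduced means |b| <= a <= c, with b >= 0 whenever |b| = a or a = c, and primitive means gcd(a, b, c) = 1.
Reduced forces 3a^2 <= |D| = 6676, so 1 <= a <= 47; b must have the parity of D, and c = (b^2 - D)/(4a) must be an integer >= a.
Enumerate a = 1..47, b in [-a, a]:
  a=1: (1, 0, 1669)  [1]
  a=2: (2, 2, 835)  [1]
  a=3..4: none
  a=5: (5, -2, 334), (5, 2, 334)  [2]
  a=6: none
  a=7: (7, -4, 239), (7, 4, 239)  [2]
  a=8..9: none
  a=10: (10, -2, 167), (10, 2, 167)  [2]
  a=11: (11, -10, 154), (11, 10, 154)  [2]
  a=12..13: none
  a=14: (14, -10, 121), (14, 10, 121)  [2]
  a=15..21: none
  a=22: (22, -10, 77), (22, 10, 77)  [2]
  a=23..24: none
  a=25: (25, -18, 70), (25, 18, 70)  [2]
  a=26..28: none
  a=29: (29, -20, 61), (29, 20, 61)  [2]
  a=30: none
  a=31: (31, -12, 55), (31, 12, 55)  [2]
  a=32..34: none
  a=35: (35, -32, 55), (35, -18, 50), (35, 18, 50), (35, 32, 55)  [4]
  a=36: none
  a=37: (37, -24, 49), (37, 24, 49)  [2]
  a=38..47: none
Total reduced forms: 1 + 1 + 2 + 2 + 2 + 2 + 2 + 2 + 2 + 2 + 2 + 4 + 2 = 26
h = 26

26


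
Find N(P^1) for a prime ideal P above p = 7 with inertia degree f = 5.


N(P^a) = p^(a*f)
= 7^(1*5)
= 7^5
= 16807

16807


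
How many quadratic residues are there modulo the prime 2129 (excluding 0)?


For prime p, the number of non-zero quadratic residues is (p-1)/2.
= (2129-1)/2
= 1064

1064


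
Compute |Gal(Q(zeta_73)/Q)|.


|Gal(Q(zeta_73)/Q)| = phi(73)
= 72

72


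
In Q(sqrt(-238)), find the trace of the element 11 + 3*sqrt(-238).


Tr(a + b*sqrt(d)) = (a + b*sqrt(d)) + (a - b*sqrt(d)) = 2a
= 2 * (11)
= 22

22


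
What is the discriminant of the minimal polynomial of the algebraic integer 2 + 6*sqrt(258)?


The element 2 + 6*sqrt(258) has minimal polynomial:
x^2 - 4*x - 9284
Discriminant = (-4)^2 - 4*(-9284)
= 16 + 37136
= 37152

37152


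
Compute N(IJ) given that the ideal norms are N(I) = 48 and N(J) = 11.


N(IJ) = N(I) * N(J)
= 48 * 11
= 528

528


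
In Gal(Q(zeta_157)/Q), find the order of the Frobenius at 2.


The Frobenius at p in Gal(Q(zeta_n)/Q) = (Z/nZ)* is the class of p, so its order is ord_157(2), the smallest k >= 1 with 2^k = 1 mod 157.
n = 157 = 157, phi(157) = 156; the order divides phi(n).
Divisors of 156: 1, 2, 3, 4, 6, 12, 13, 26, 39, 52, 78, 156
Repeated squaring mod 157: 2^1 = 2, 2^2 = 4, 2^4 = 16, 2^8 = 99, 2^16 = 67, 2^32 = 93, 2^64 = 14, 2^128 = 39
Test divisors in increasing order:
  k=1: 2^1 = 2 mod 157
  k=2: 2^2 = 4 mod 157
  k=3: 2^3 = 4 * 2 = 8 mod 157
  k=4: 2^4 = 16 mod 157
  k=6: 2^6 = 16 * 4 = 64 mod 157
  k=12: 2^12 = 99 * 16 = 14 mod 157
  k=13: 2^13 = 99 * 16 * 2 = 28 mod 157
  k=26: 2^26 = 67 * 99 * 4 = 156 mod 157
  k=39: 2^39 = 93 * 16 * 4 * 2 = 129 mod 157
  k=52: 2^52 = 93 * 67 * 16 = 1 mod 157  <- first divisor giving 1
Order = 52

52


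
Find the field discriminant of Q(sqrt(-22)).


For K = Q(sqrt(d)) with d squarefree: disc(K) = d if d = 1 mod 4, and disc(K) = 4d if d = 2 or 3 mod 4.
Here d = -22, and d mod 4 = 2.
d = 2 mod 4, not 1 (O_K = Z[sqrt(d)]), so disc(K) = 4d = 4 * (-22) = -88

-88


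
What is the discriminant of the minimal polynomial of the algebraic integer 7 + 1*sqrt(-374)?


The element 7 + 1*sqrt(-374) has minimal polynomial:
x^2 - 14*x + 423
Discriminant = (-14)^2 - 4*(423)
= 196 - 1692
= -1496

-1496


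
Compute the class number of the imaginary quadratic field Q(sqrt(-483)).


K = Q(sqrt(-483)). d mod 4 = 1, so D = disc(K) = d = -483
h(K) equals the number of primitive reduced positive-definite forms (a, b, c) = a*x^2 + b*x*y + c*y^2 with b^2 - 4ac = D,
where reduced means |b| <= a <= c, with b >= 0 whenever |b| = a or a = c, and primitive means gcd(a, b, c) = 1.
Reduced forces 3a^2 <= |D| = 483, so 1 <= a <= 12; b must have the parity of D, and c = (b^2 - D)/(4a) must be an integer >= a.
Enumerate a = 1..12, b in [-a, a]:
  a=1: (1, 1, 121)  [1]
  a=2: none
  a=3: (3, 3, 41)  [1]
  a=4..6: none
  a=7: (7, 7, 19)  [1]
  a=8..10: none
  a=11: (11, 1, 11)  [1]
  a=12: none
Total reduced forms: 1 + 1 + 1 + 1 = 4
h = 4

4


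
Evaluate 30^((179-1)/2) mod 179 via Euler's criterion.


p = 179 is prime and the exponent is (p-1)/2 = 89, so by Euler's criterion 30^89 = (30/179) = +1 or -1 mod 179.
Compute by square-and-multiply:
  89 = 64 + 16 + 8 + 1 (binary 1011001)
  Repeated squaring mod 179: 30^1 = 30, 30^2 = 5, 30^4 = 25, 30^8 = 88, 30^16 = 47, 30^32 = 61, 30^64 = 141
  30^89 = 30^64 * 30^16 * 30^8 * 30^1 = 141 * 47 * 88 * 30 mod 179
    141 * 47 = 6627 = 4 mod 179
    4 * 88 = 352 = 173 mod 179
    173 * 30 = 5190 = 178 mod 179
  30^89 = 178 mod 179
Result 178 = p - 1 = -1 mod 179: 30 is a quadratic non-residue mod 179. As a residue in [0, p-1] the value is 178.
30^89 mod 179 = 178

178


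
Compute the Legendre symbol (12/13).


p = 13 is prime, so compute (12/13) with the reciprocity algorithm (Jacobi-symbol steps: pull out 2s via (2/n), flip via reciprocity, reduce):
  pull out 2: (2/13) = -1  (since 13 mod 8 = 5)
  pull out 2: (2/13) = -1  (since 13 mod 8 = 5)
  reciprocity: (3/13) -> +(13/3)
  reduce: (1/3)
  (1/3) = 1
Product of signs = 1
(12/13) = 1

1


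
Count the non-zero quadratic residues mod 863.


For prime p, the number of non-zero quadratic residues is (p-1)/2.
= (863-1)/2
= 431

431


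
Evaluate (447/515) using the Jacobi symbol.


Compute (447/515) via quadratic reciprocity:
  reciprocity: (447/515) -> -(515/447)
  reduce: (68/447)
  pull out 2: (2/447) = +1  (since 447 mod 8 = 7)
  pull out 2: (2/447) = +1  (since 447 mod 8 = 7)
  reciprocity: (17/447) -> +(447/17)
  reduce: (5/17)
  reciprocity: (5/17) -> +(17/5)
  reduce: (2/5)
  pull out 2: (2/5) = -1  (since 5 mod 8 = 5)
  (1/5) = 1
Product of signs = 1

1


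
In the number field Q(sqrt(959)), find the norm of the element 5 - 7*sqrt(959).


N(a + b*sqrt(d)) = a^2 - d*b^2
= (5)^2 - (959)*(-7)^2
= 25 - 46991
= -46966

-46966


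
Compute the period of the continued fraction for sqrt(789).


Run the CF algorithm for sqrt(789).
a_0 = floor(sqrt(789)) = 28; set m_0=0, q_0=1.
Recurrence: m' = q*a - m,  q' = (d - m'^2)/q,  a' = floor((a_0 + m')/q').
  step 1: m=28, q=5, a=11
  step 2: m=27, q=12, a=4
  step 3: m=21, q=29, a=1
  step 4: m=8, q=25, a=1
  step 5: m=17, q=20, a=2
  step 6: m=23, q=13, a=3
  step 7: m=16, q=41, a=1
  step 8: m=25, q=4, a=13
  step 9: m=27, q=15, a=3
  step 10: m=18, q=31, a=1
  step 11: m=13, q=20, a=2
  step 12: m=27, q=3, a=18
  step 13: m=27, q=20, a=2
  step 14: m=13, q=31, a=1
  step 15: m=18, q=15, a=3
  step 16: m=27, q=4, a=13
  step 17: m=25, q=41, a=1
  step 18: m=16, q=13, a=3
  step 19: m=23, q=20, a=2
  step 20: m=17, q=25, a=1
  step 21: m=8, q=29, a=1
  step 22: m=21, q=12, a=4
  step 23: m=27, q=5, a=11
  step 24: m=28, q=1, a=56
a_24 = 2*a_0 = 56, so the period closes here.
sqrt(789) = [28; 11, 4, 1, 1, 2, 3, 1, 13, 3, 1, 2, 18, 2, 1, 3, 13, 1, 3, 2, 1, 1, 4, 11, 56]
Period length = 24

24


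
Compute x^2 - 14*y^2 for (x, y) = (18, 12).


x^2 - d*y^2
= 18^2 - 14*12^2
= 324 - 2016
= -1692

-1692


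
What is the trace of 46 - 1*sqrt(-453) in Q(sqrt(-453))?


Tr(a + b*sqrt(d)) = (a + b*sqrt(d)) + (a - b*sqrt(d)) = 2a
= 2 * (46)
= 92

92


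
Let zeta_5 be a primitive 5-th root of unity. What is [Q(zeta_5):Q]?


The degree equals Euler's totient phi(5).
5 = 5
phi(5) = 4

4


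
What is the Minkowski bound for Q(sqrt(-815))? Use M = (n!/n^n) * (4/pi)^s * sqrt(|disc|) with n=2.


d = -815, d mod 4 = 1, so disc(K) = d = -815; |disc(K)| = 815
Imaginary quadratic field, so n = 2, s = r2 = 1, r1 = 0
M = (n!/n^n) * (4/pi)^s * sqrt(|disc(K)|) = (2!/2^2) * (4/pi)^1 * sqrt(815)
= 0.5 * 1.273240 * 28.548205
= 18.1744

18.1744


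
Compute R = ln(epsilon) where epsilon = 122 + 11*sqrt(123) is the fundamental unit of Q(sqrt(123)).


epsilon = 122 + 11*sqrt(123)
= 243.9959
R = ln(243.9959)
= 5.4972

5.4972


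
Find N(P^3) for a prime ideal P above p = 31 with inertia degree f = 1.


N(P^a) = p^(a*f)
= 31^(3*1)
= 31^3
= 29791

29791


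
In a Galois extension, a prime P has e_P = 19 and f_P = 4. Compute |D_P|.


|D_P| = e * f
= 19 * 4
= 76

76


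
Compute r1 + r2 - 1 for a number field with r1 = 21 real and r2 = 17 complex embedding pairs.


By Dirichlet's unit theorem:
rank = r1 + r2 - 1
= 21 + 17 - 1
= 37

37


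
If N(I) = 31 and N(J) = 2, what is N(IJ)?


N(IJ) = N(I) * N(J)
= 31 * 2
= 62

62


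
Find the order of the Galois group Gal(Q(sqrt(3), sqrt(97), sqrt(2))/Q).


The 3 square roots of distinct primes are multiplicatively independent over Q,
so [K:Q] = 2^3 and Gal(K/Q) is isomorphic to (Z/2Z)^3.
|Gal| = 2^3 = 8

8


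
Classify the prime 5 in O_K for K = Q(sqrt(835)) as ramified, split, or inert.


K = Q(sqrt(835)). Since d mod 4 = 3, disc(K) = 3340.
Check p | disc: 3340 mod 5 = 0.
p divides disc, so p ramifies: (p) = P^2 with e=2, f=1, g=1.
Therefore p is ramified.

ramified


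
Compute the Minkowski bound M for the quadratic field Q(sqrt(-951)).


d = -951, d mod 4 = 1, so disc(K) = d = -951; |disc(K)| = 951
Imaginary quadratic field, so n = 2, s = r2 = 1, r1 = 0
M = (n!/n^n) * (4/pi)^s * sqrt(|disc(K)|) = (2!/2^2) * (4/pi)^1 * sqrt(951)
= 0.5 * 1.273240 * 30.838288
= 19.6323

19.6323


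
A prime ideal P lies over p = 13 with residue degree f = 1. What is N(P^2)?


N(P^a) = p^(a*f)
= 13^(2*1)
= 13^2
= 169

169


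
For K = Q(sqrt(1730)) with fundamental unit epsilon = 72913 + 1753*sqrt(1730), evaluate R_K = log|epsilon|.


epsilon = 72913 + 1753*sqrt(1730)
= 145826.0000
R = ln(145826.0000)
= 11.8902

11.8902


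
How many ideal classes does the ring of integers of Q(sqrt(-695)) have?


K = Q(sqrt(-695)). d mod 4 = 1, so D = disc(K) = d = -695
h(K) equals the number of primitive reduced positive-definite forms (a, b, c) = a*x^2 + b*x*y + c*y^2 with b^2 - 4ac = D,
where reduced means |b| <= a <= c, with b >= 0 whenever |b| = a or a = c, and primitive means gcd(a, b, c) = 1.
Reduced forces 3a^2 <= |D| = 695, so 1 <= a <= 15; b must have the parity of D, and c = (b^2 - D)/(4a) must be an integer >= a.
Enumerate a = 1..15, b in [-a, a]:
  a=1: (1, 1, 174)  [1]
  a=2: (2, -1, 87), (2, 1, 87)  [2]
  a=3: (3, -1, 58), (3, 1, 58)  [2]
  a=4: (4, -3, 44), (4, 3, 44)  [2]
  a=5: (5, 5, 36)  [1]
  a=6: (6, -5, 30), (6, -1, 29), (6, 1, 29), (6, 5, 30)  [4]
  a=7: none
  a=8: (8, -3, 22), (8, 3, 22)  [2]
  a=9: (9, -5, 20), (9, 5, 20)  [2]
  a=10: (10, -5, 18), (10, 5, 18)  [2]
  a=11: (11, -3, 16), (11, 3, 16)  [2]
  a=12: (12, -11, 17), (12, -5, 15), (12, 5, 15), (12, 11, 17)  [4]
  a=13..15: none
Total reduced forms: 1 + 2 + 2 + 2 + 1 + 4 + 2 + 2 + 2 + 2 + 4 = 24
h = 24

24


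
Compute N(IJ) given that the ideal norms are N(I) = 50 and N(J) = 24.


N(IJ) = N(I) * N(J)
= 50 * 24
= 1200

1200


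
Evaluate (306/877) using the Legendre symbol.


p = 877 is prime, so compute (306/877) with the reciprocity algorithm (Jacobi-symbol steps: pull out 2s via (2/n), flip via reciprocity, reduce):
  pull out 2: (2/877) = -1  (since 877 mod 8 = 5)
  reciprocity: (153/877) -> +(877/153)
  reduce: (112/153)
  pull out 2: (2/153) = +1  (since 153 mod 8 = 1)
  pull out 2: (2/153) = +1  (since 153 mod 8 = 1)
  pull out 2: (2/153) = +1  (since 153 mod 8 = 1)
  pull out 2: (2/153) = +1  (since 153 mod 8 = 1)
  reciprocity: (7/153) -> +(153/7)
  reduce: (6/7)
  pull out 2: (2/7) = +1  (since 7 mod 8 = 7)
  reciprocity: (3/7) -> -(7/3)
  reduce: (1/3)
  (1/3) = 1
Product of signs = 1
(306/877) = 1

1


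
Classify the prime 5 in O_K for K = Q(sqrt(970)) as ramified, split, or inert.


K = Q(sqrt(970)). Since d mod 4 = 2, disc(K) = 3880.
Check p | disc: 3880 mod 5 = 0.
p divides disc, so p ramifies: (p) = P^2 with e=2, f=1, g=1.
Therefore p is ramified.

ramified


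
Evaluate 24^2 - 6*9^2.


x^2 - d*y^2
= 24^2 - 6*9^2
= 576 - 486
= 90

90


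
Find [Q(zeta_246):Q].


The degree equals Euler's totient phi(246).
246 = 2 * 3 * 41
phi(246) = 80

80


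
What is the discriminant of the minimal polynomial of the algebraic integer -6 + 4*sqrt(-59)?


The element -6 + 4*sqrt(-59) has minimal polynomial:
x^2 + 12*x + 980
Discriminant = (12)^2 - 4*(980)
= 144 - 3920
= -3776

-3776


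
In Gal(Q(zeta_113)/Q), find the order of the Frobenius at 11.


The Frobenius at p in Gal(Q(zeta_n)/Q) = (Z/nZ)* is the class of p, so its order is ord_113(11), the smallest k >= 1 with 11^k = 1 mod 113.
n = 113 = 113, phi(113) = 112; the order divides phi(n).
Divisors of 112: 1, 2, 4, 7, 8, 14, 16, 28, 56, 112
Repeated squaring mod 113: 11^1 = 11, 11^2 = 8, 11^4 = 64, 11^8 = 28, 11^16 = 106, 11^32 = 49, 11^64 = 28
Test divisors in increasing order:
  k=1: 11^1 = 11 mod 113
  k=2: 11^2 = 8 mod 113
  k=4: 11^4 = 64 mod 113
  k=7: 11^7 = 64 * 8 * 11 = 95 mod 113
  k=8: 11^8 = 28 mod 113
  k=14: 11^14 = 28 * 64 * 8 = 98 mod 113
  k=16: 11^16 = 106 mod 113
  k=28: 11^28 = 106 * 28 * 64 = 112 mod 113
  k=56: 11^56 = 49 * 106 * 28 = 1 mod 113  <- first divisor giving 1
Order = 56

56


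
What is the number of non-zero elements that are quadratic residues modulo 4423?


For prime p, the number of non-zero quadratic residues is (p-1)/2.
= (4423-1)/2
= 2211

2211


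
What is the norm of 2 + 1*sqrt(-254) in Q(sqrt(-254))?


N(a + b*sqrt(d)) = a^2 - d*b^2
= (2)^2 - (-254)*(1)^2
= 4 + 254
= 258

258


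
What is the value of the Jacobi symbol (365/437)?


Compute (365/437) via quadratic reciprocity:
  reciprocity: (365/437) -> +(437/365)
  reduce: (72/365)
  pull out 2: (2/365) = -1  (since 365 mod 8 = 5)
  pull out 2: (2/365) = -1  (since 365 mod 8 = 5)
  pull out 2: (2/365) = -1  (since 365 mod 8 = 5)
  reciprocity: (9/365) -> +(365/9)
  reduce: (5/9)
  reciprocity: (5/9) -> +(9/5)
  reduce: (4/5)
  pull out 2: (2/5) = -1  (since 5 mod 8 = 5)
  pull out 2: (2/5) = -1  (since 5 mod 8 = 5)
  (1/5) = 1
Product of signs = -1

-1


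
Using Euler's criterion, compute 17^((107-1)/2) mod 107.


p = 107 is prime and the exponent is (p-1)/2 = 53, so by Euler's criterion 17^53 = (17/107) = +1 or -1 mod 107.
Compute by square-and-multiply:
  53 = 32 + 16 + 4 + 1 (binary 110101)
  Repeated squaring mod 107: 17^1 = 17, 17^2 = 75, 17^4 = 61, 17^8 = 83, 17^16 = 41, 17^32 = 76
  17^53 = 17^32 * 17^16 * 17^4 * 17^1 = 76 * 41 * 61 * 17 mod 107
    76 * 41 = 3116 = 13 mod 107
    13 * 61 = 793 = 44 mod 107
    44 * 17 = 748 = 106 mod 107
  17^53 = 106 mod 107
Result 106 = p - 1 = -1 mod 107: 17 is a quadratic non-residue mod 107. As a residue in [0, p-1] the value is 106.
17^53 mod 107 = 106

106


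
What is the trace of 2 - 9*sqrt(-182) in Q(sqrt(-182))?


Tr(a + b*sqrt(d)) = (a + b*sqrt(d)) + (a - b*sqrt(d)) = 2a
= 2 * (2)
= 4

4


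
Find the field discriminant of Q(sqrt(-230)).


For K = Q(sqrt(d)) with d squarefree: disc(K) = d if d = 1 mod 4, and disc(K) = 4d if d = 2 or 3 mod 4.
Here d = -230, and d mod 4 = 2.
d = 2 mod 4, not 1 (O_K = Z[sqrt(d)]), so disc(K) = 4d = 4 * (-230) = -920

-920


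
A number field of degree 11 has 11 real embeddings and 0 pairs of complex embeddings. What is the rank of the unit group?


By Dirichlet's unit theorem:
rank = r1 + r2 - 1
= 11 + 0 - 1
= 10

10


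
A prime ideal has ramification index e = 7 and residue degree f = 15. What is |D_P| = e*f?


|D_P| = e * f
= 7 * 15
= 105

105


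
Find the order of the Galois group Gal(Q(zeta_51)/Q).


|Gal(Q(zeta_51)/Q)| = phi(51)
= 32

32


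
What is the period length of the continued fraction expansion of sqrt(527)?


Run the CF algorithm for sqrt(527).
a_0 = floor(sqrt(527)) = 22; set m_0=0, q_0=1.
Recurrence: m' = q*a - m,  q' = (d - m'^2)/q,  a' = floor((a_0 + m')/q').
  step 1: m=22, q=43, a=1
  step 2: m=21, q=2, a=21
  step 3: m=21, q=43, a=1
  step 4: m=22, q=1, a=44
a_4 = 2*a_0 = 44, so the period closes here.
sqrt(527) = [22; 1, 21, 1, 44]
Period length = 4

4


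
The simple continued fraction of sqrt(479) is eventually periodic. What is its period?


Run the CF algorithm for sqrt(479).
a_0 = floor(sqrt(479)) = 21; set m_0=0, q_0=1.
Recurrence: m' = q*a - m,  q' = (d - m'^2)/q,  a' = floor((a_0 + m')/q').
  step 1: m=21, q=38, a=1
  step 2: m=17, q=5, a=7
  step 3: m=18, q=31, a=1
  step 4: m=13, q=10, a=3
  step 5: m=17, q=19, a=2
  step 6: m=21, q=2, a=21
  step 7: m=21, q=19, a=2
  step 8: m=17, q=10, a=3
  step 9: m=13, q=31, a=1
  step 10: m=18, q=5, a=7
  step 11: m=17, q=38, a=1
  step 12: m=21, q=1, a=42
a_12 = 2*a_0 = 42, so the period closes here.
sqrt(479) = [21; 1, 7, 1, 3, 2, 21, 2, 3, 1, 7, 1, 42]
Period length = 12

12


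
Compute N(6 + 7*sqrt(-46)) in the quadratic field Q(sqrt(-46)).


N(a + b*sqrt(d)) = a^2 - d*b^2
= (6)^2 - (-46)*(7)^2
= 36 + 2254
= 2290

2290


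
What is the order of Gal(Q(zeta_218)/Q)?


|Gal(Q(zeta_218)/Q)| = phi(218)
= 108

108


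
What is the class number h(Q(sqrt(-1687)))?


K = Q(sqrt(-1687)). d mod 4 = 1, so D = disc(K) = d = -1687
h(K) equals the number of primitive reduced positive-definite forms (a, b, c) = a*x^2 + b*x*y + c*y^2 with b^2 - 4ac = D,
where reduced means |b| <= a <= c, with b >= 0 whenever |b| = a or a = c, and primitive means gcd(a, b, c) = 1.
Reduced forces 3a^2 <= |D| = 1687, so 1 <= a <= 23; b must have the parity of D, and c = (b^2 - D)/(4a) must be an integer >= a.
Enumerate a = 1..23, b in [-a, a]:
  a=1: (1, 1, 422)  [1]
  a=2: (2, -1, 211), (2, 1, 211)  [2]
  a=3: none
  a=4: (4, -3, 106), (4, 3, 106)  [2]
  a=5..6: none
  a=7: (7, 7, 62)  [1]
  a=8: (8, -3, 53), (8, 3, 53)  [2]
  a=9..12: none
  a=13: (13, -9, 34), (13, 9, 34)  [2]
  a=14: (14, -7, 31), (14, 7, 31)  [2]
  a=15: none
  a=16: (16, -13, 29), (16, 13, 29)  [2]
  a=17: (17, -9, 26), (17, 9, 26)  [2]
  a=18: none
  a=19: (19, -17, 26), (19, 17, 26)  [2]
  a=20..23: none
Total reduced forms: 1 + 2 + 2 + 1 + 2 + 2 + 2 + 2 + 2 + 2 = 18
h = 18

18


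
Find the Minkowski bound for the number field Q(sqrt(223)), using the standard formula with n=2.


d = 223, d mod 4 = 3, so disc(K) = 4d = 892; |disc(K)| = 892
Real quadratic field, so n = 2, s = r2 = 0, r1 = 2
M = (n!/n^n) * (4/pi)^s * sqrt(|disc(K)|) = (2!/2^2) * (4/pi)^0 * sqrt(892)
= 0.5 * 1.000000 * 29.866369
= 14.9332

14.9332


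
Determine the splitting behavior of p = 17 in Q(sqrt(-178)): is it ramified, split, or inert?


K = Q(sqrt(-178)). Since d mod 4 = 2, disc(K) = -712.
Check p | disc: -712 mod 17 = 2.
p does not divide disc. Compute Legendre symbol (d/p):
9^((17-1)/2) mod 17 = 1
(d/p) = 1, so p splits: (p) = P*P' with e=1, f=1, g=2.
Therefore p is split.

split


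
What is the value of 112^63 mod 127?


p = 127 is prime and the exponent is (p-1)/2 = 63, so by Euler's criterion 112^63 = (112/127) = +1 or -1 mod 127.
Compute by square-and-multiply:
  63 = 32 + 16 + 8 + 4 + 2 + 1 (binary 111111)
  Repeated squaring mod 127: 112^1 = 112, 112^2 = 98, 112^4 = 79, 112^8 = 18, 112^16 = 70, 112^32 = 74
  112^63 = 112^32 * 112^16 * 112^8 * 112^4 * 112^2 * 112^1 = 74 * 70 * 18 * 79 * 98 * 112 mod 127
    74 * 70 = 5180 = 100 mod 127
    100 * 18 = 1800 = 22 mod 127
    22 * 79 = 1738 = 87 mod 127
    87 * 98 = 8526 = 17 mod 127
    17 * 112 = 1904 = 126 mod 127
  112^63 = 126 mod 127
Result 126 = p - 1 = -1 mod 127: 112 is a quadratic non-residue mod 127. As a residue in [0, p-1] the value is 126.
112^63 mod 127 = 126

126


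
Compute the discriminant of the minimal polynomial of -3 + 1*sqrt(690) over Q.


The element -3 + 1*sqrt(690) has minimal polynomial:
x^2 + 6*x - 681
Discriminant = (6)^2 - 4*(-681)
= 36 + 2724
= 2760

2760


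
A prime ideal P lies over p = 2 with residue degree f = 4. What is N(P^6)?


N(P^a) = p^(a*f)
= 2^(6*4)
= 2^24
= 16777216

16777216


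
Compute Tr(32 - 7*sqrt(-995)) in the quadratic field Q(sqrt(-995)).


Tr(a + b*sqrt(d)) = (a + b*sqrt(d)) + (a - b*sqrt(d)) = 2a
= 2 * (32)
= 64

64


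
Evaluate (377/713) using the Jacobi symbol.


Compute (377/713) via quadratic reciprocity:
  reciprocity: (377/713) -> +(713/377)
  reduce: (336/377)
  pull out 2: (2/377) = +1  (since 377 mod 8 = 1)
  pull out 2: (2/377) = +1  (since 377 mod 8 = 1)
  pull out 2: (2/377) = +1  (since 377 mod 8 = 1)
  pull out 2: (2/377) = +1  (since 377 mod 8 = 1)
  reciprocity: (21/377) -> +(377/21)
  reduce: (20/21)
  pull out 2: (2/21) = -1  (since 21 mod 8 = 5)
  pull out 2: (2/21) = -1  (since 21 mod 8 = 5)
  reciprocity: (5/21) -> +(21/5)
  reduce: (1/5)
  (1/5) = 1
Product of signs = 1

1


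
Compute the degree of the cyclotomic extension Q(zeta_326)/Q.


The degree equals Euler's totient phi(326).
326 = 2 * 163
phi(326) = 162

162


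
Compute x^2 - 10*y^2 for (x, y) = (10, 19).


x^2 - d*y^2
= 10^2 - 10*19^2
= 100 - 3610
= -3510

-3510


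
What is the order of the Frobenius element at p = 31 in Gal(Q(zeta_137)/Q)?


The Frobenius at p in Gal(Q(zeta_n)/Q) = (Z/nZ)* is the class of p, so its order is ord_137(31), the smallest k >= 1 with 31^k = 1 mod 137.
n = 137 = 137, phi(137) = 136; the order divides phi(n).
Divisors of 136: 1, 2, 4, 8, 17, 34, 68, 136
Repeated squaring mod 137: 31^1 = 31, 31^2 = 2, 31^4 = 4, 31^8 = 16, 31^16 = 119, 31^32 = 50, 31^64 = 34, 31^128 = 60
Test divisors in increasing order:
  k=1: 31^1 = 31 mod 137
  k=2: 31^2 = 2 mod 137
  k=4: 31^4 = 4 mod 137
  k=8: 31^8 = 16 mod 137
  k=17: 31^17 = 119 * 31 = 127 mod 137
  k=34: 31^34 = 50 * 2 = 100 mod 137
  k=68: 31^68 = 34 * 4 = 136 mod 137
  k=136: 31^136 = 60 * 16 = 1 mod 137  <- first divisor giving 1
Order = 136

136


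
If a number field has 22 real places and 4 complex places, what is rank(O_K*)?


By Dirichlet's unit theorem:
rank = r1 + r2 - 1
= 22 + 4 - 1
= 25

25


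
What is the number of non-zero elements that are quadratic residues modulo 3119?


For prime p, the number of non-zero quadratic residues is (p-1)/2.
= (3119-1)/2
= 1559

1559


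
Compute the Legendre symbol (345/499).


p = 499 is prime, so compute (345/499) with the reciprocity algorithm (Jacobi-symbol steps: pull out 2s via (2/n), flip via reciprocity, reduce):
  reciprocity: (345/499) -> +(499/345)
  reduce: (154/345)
  pull out 2: (2/345) = +1  (since 345 mod 8 = 1)
  reciprocity: (77/345) -> +(345/77)
  reduce: (37/77)
  reciprocity: (37/77) -> +(77/37)
  reduce: (3/37)
  reciprocity: (3/37) -> +(37/3)
  reduce: (1/3)
  (1/3) = 1
Product of signs = 1
(345/499) = 1

1


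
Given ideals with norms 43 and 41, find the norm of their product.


N(IJ) = N(I) * N(J)
= 43 * 41
= 1763

1763


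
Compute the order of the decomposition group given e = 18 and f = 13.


|D_P| = e * f
= 18 * 13
= 234

234


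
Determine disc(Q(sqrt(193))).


For K = Q(sqrt(d)) with d squarefree: disc(K) = d if d = 1 mod 4, and disc(K) = 4d if d = 2 or 3 mod 4.
Here d = 193, and d mod 4 = 1.
d = 1 mod 4 (O_K = Z[(1+sqrt(d))/2]), so disc(K) = d = 193

193


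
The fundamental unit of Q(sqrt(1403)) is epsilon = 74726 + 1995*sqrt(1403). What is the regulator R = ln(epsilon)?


epsilon = 74726 + 1995*sqrt(1403)
= 149452.0000
R = ln(149452.0000)
= 11.9147

11.9147


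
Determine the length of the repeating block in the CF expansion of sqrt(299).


Run the CF algorithm for sqrt(299).
a_0 = floor(sqrt(299)) = 17; set m_0=0, q_0=1.
Recurrence: m' = q*a - m,  q' = (d - m'^2)/q,  a' = floor((a_0 + m')/q').
  step 1: m=17, q=10, a=3
  step 2: m=13, q=13, a=2
  step 3: m=13, q=10, a=3
  step 4: m=17, q=1, a=34
a_4 = 2*a_0 = 34, so the period closes here.
sqrt(299) = [17; 3, 2, 3, 34]
Period length = 4

4


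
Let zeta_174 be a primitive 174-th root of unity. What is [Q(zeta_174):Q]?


The degree equals Euler's totient phi(174).
174 = 2 * 3 * 29
phi(174) = 56

56


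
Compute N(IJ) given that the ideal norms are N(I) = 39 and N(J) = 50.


N(IJ) = N(I) * N(J)
= 39 * 50
= 1950

1950


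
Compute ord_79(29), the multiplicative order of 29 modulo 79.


We want ord_79(29), the smallest k >= 1 with 29^k = 1 mod 79.
n = 79 = 79, phi(79) = 78; the order divides phi(n).
Divisors of 78: 1, 2, 3, 6, 13, 26, 39, 78
Repeated squaring mod 79: 29^1 = 29, 29^2 = 51, 29^4 = 73, 29^8 = 36, 29^16 = 32, 29^32 = 76, 29^64 = 9
Test divisors in increasing order:
  k=1: 29^1 = 29 mod 79
  k=2: 29^2 = 51 mod 79
  k=3: 29^3 = 51 * 29 = 57 mod 79
  k=6: 29^6 = 73 * 51 = 10 mod 79
  k=13: 29^13 = 36 * 73 * 29 = 56 mod 79
  k=26: 29^26 = 32 * 36 * 51 = 55 mod 79
  k=39: 29^39 = 76 * 73 * 51 * 29 = 78 mod 79
  k=78: 29^78 = 9 * 36 * 73 * 51 = 1 mod 79  <- first divisor giving 1
Order = 78

78


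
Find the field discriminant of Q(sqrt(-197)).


For K = Q(sqrt(d)) with d squarefree: disc(K) = d if d = 1 mod 4, and disc(K) = 4d if d = 2 or 3 mod 4.
Here d = -197, and d mod 4 = 3.
d = 3 mod 4, not 1 (O_K = Z[sqrt(d)]), so disc(K) = 4d = 4 * (-197) = -788

-788


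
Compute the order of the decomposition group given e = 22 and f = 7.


|D_P| = e * f
= 22 * 7
= 154

154


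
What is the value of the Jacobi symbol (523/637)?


Compute (523/637) via quadratic reciprocity:
  reciprocity: (523/637) -> +(637/523)
  reduce: (114/523)
  pull out 2: (2/523) = -1  (since 523 mod 8 = 3)
  reciprocity: (57/523) -> +(523/57)
  reduce: (10/57)
  pull out 2: (2/57) = +1  (since 57 mod 8 = 1)
  reciprocity: (5/57) -> +(57/5)
  reduce: (2/5)
  pull out 2: (2/5) = -1  (since 5 mod 8 = 5)
  (1/5) = 1
Product of signs = 1

1


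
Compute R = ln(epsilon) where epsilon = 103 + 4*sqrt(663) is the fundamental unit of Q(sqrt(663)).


epsilon = 103 + 4*sqrt(663)
= 205.9951
R = ln(205.9951)
= 5.3279

5.3279


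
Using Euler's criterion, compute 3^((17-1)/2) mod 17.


p = 17 is prime and the exponent is (p-1)/2 = 8, so by Euler's criterion 3^8 = (3/17) = +1 or -1 mod 17.
Compute by square-and-multiply:
  8 = 8 (binary 1000)
  Repeated squaring mod 17: 3^1 = 3, 3^2 = 9, 3^4 = 13, 3^8 = 16
  3^8 = 16 mod 17
Result 16 = p - 1 = -1 mod 17: 3 is a quadratic non-residue mod 17. As a residue in [0, p-1] the value is 16.
3^8 mod 17 = 16

16


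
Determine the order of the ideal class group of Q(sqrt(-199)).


K = Q(sqrt(-199)). d mod 4 = 1, so D = disc(K) = d = -199
h(K) equals the number of primitive reduced positive-definite forms (a, b, c) = a*x^2 + b*x*y + c*y^2 with b^2 - 4ac = D,
where reduced means |b| <= a <= c, with b >= 0 whenever |b| = a or a = c, and primitive means gcd(a, b, c) = 1.
Reduced forces 3a^2 <= |D| = 199, so 1 <= a <= 8; b must have the parity of D, and c = (b^2 - D)/(4a) must be an integer >= a.
Enumerate a = 1..8, b in [-a, a]:
  a=1: (1, 1, 50)  [1]
  a=2: (2, -1, 25), (2, 1, 25)  [2]
  a=3: none
  a=4: (4, -3, 13), (4, 3, 13)  [2]
  a=5: (5, -1, 10), (5, 1, 10)  [2]
  a=6: none
  a=7: (7, -5, 8), (7, 5, 8)  [2]
  a=8: none
Total reduced forms: 1 + 2 + 2 + 2 + 2 = 9
h = 9

9


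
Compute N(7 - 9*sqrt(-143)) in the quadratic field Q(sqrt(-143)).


N(a + b*sqrt(d)) = a^2 - d*b^2
= (7)^2 - (-143)*(-9)^2
= 49 + 11583
= 11632

11632


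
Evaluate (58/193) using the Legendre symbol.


p = 193 is prime, so compute (58/193) with the reciprocity algorithm (Jacobi-symbol steps: pull out 2s via (2/n), flip via reciprocity, reduce):
  pull out 2: (2/193) = +1  (since 193 mod 8 = 1)
  reciprocity: (29/193) -> +(193/29)
  reduce: (19/29)
  reciprocity: (19/29) -> +(29/19)
  reduce: (10/19)
  pull out 2: (2/19) = -1  (since 19 mod 8 = 3)
  reciprocity: (5/19) -> +(19/5)
  reduce: (4/5)
  pull out 2: (2/5) = -1  (since 5 mod 8 = 5)
  pull out 2: (2/5) = -1  (since 5 mod 8 = 5)
  (1/5) = 1
Product of signs = -1
(58/193) = -1

-1


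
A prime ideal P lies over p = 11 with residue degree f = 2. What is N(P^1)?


N(P^a) = p^(a*f)
= 11^(1*2)
= 11^2
= 121

121


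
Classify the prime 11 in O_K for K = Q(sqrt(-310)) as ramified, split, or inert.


K = Q(sqrt(-310)). Since d mod 4 = 2, disc(K) = -1240.
Check p | disc: -1240 mod 11 = 3.
p does not divide disc. Compute Legendre symbol (d/p):
9^((11-1)/2) mod 11 = 1
(d/p) = 1, so p splits: (p) = P*P' with e=1, f=1, g=2.
Therefore p is split.

split


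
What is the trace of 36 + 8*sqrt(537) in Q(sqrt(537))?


Tr(a + b*sqrt(d)) = (a + b*sqrt(d)) + (a - b*sqrt(d)) = 2a
= 2 * (36)
= 72

72


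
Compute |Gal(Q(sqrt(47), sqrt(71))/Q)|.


The 2 square roots of distinct primes are multiplicatively independent over Q,
so [K:Q] = 2^2 and Gal(K/Q) is isomorphic to (Z/2Z)^2.
|Gal| = 2^2 = 4

4


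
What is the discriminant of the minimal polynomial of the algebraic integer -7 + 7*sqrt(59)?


The element -7 + 7*sqrt(59) has minimal polynomial:
x^2 + 14*x - 2842
Discriminant = (14)^2 - 4*(-2842)
= 196 + 11368
= 11564

11564


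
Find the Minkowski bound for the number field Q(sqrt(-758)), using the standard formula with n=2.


d = -758, d mod 4 = 2, so disc(K) = 4d = -3032; |disc(K)| = 3032
Imaginary quadratic field, so n = 2, s = r2 = 1, r1 = 0
M = (n!/n^n) * (4/pi)^s * sqrt(|disc(K)|) = (2!/2^2) * (4/pi)^1 * sqrt(3032)
= 0.5 * 1.273240 * 55.063600
= 35.0546

35.0546


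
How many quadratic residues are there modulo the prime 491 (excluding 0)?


For prime p, the number of non-zero quadratic residues is (p-1)/2.
= (491-1)/2
= 245

245


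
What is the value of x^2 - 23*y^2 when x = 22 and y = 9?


x^2 - d*y^2
= 22^2 - 23*9^2
= 484 - 1863
= -1379

-1379


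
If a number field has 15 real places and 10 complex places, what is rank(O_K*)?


By Dirichlet's unit theorem:
rank = r1 + r2 - 1
= 15 + 10 - 1
= 24

24


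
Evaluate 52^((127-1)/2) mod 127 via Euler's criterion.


p = 127 is prime and the exponent is (p-1)/2 = 63, so by Euler's criterion 52^63 = (52/127) = +1 or -1 mod 127.
Compute by square-and-multiply:
  63 = 32 + 16 + 8 + 4 + 2 + 1 (binary 111111)
  Repeated squaring mod 127: 52^1 = 52, 52^2 = 37, 52^4 = 99, 52^8 = 22, 52^16 = 103, 52^32 = 68
  52^63 = 52^32 * 52^16 * 52^8 * 52^4 * 52^2 * 52^1 = 68 * 103 * 22 * 99 * 37 * 52 mod 127
    68 * 103 = 7004 = 19 mod 127
    19 * 22 = 418 = 37 mod 127
    37 * 99 = 3663 = 107 mod 127
    107 * 37 = 3959 = 22 mod 127
    22 * 52 = 1144 = 1 mod 127
  52^63 = 1 mod 127
Result 1: 52 is a quadratic residue mod 127.
52^63 mod 127 = 1

1


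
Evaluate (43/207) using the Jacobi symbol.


Compute (43/207) via quadratic reciprocity:
  reciprocity: (43/207) -> -(207/43)
  reduce: (35/43)
  reciprocity: (35/43) -> -(43/35)
  reduce: (8/35)
  pull out 2: (2/35) = -1  (since 35 mod 8 = 3)
  pull out 2: (2/35) = -1  (since 35 mod 8 = 3)
  pull out 2: (2/35) = -1  (since 35 mod 8 = 3)
  (1/35) = 1
Product of signs = -1

-1


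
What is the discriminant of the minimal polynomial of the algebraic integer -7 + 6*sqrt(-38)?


The element -7 + 6*sqrt(-38) has minimal polynomial:
x^2 + 14*x + 1417
Discriminant = (14)^2 - 4*(1417)
= 196 - 5668
= -5472

-5472


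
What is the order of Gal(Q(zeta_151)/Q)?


|Gal(Q(zeta_151)/Q)| = phi(151)
= 150

150


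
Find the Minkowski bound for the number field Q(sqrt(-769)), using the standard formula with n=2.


d = -769, d mod 4 = 3, so disc(K) = 4d = -3076; |disc(K)| = 3076
Imaginary quadratic field, so n = 2, s = r2 = 1, r1 = 0
M = (n!/n^n) * (4/pi)^s * sqrt(|disc(K)|) = (2!/2^2) * (4/pi)^1 * sqrt(3076)
= 0.5 * 1.273240 * 55.461698
= 35.3080

35.3080


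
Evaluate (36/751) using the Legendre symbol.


p = 751 is prime, so compute (36/751) with the reciprocity algorithm (Jacobi-symbol steps: pull out 2s via (2/n), flip via reciprocity, reduce):
  pull out 2: (2/751) = +1  (since 751 mod 8 = 7)
  pull out 2: (2/751) = +1  (since 751 mod 8 = 7)
  reciprocity: (9/751) -> +(751/9)
  reduce: (4/9)
  pull out 2: (2/9) = +1  (since 9 mod 8 = 1)
  pull out 2: (2/9) = +1  (since 9 mod 8 = 1)
  (1/9) = 1
Product of signs = 1
(36/751) = 1

1


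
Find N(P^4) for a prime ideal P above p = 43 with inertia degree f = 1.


N(P^a) = p^(a*f)
= 43^(4*1)
= 43^4
= 3418801

3418801


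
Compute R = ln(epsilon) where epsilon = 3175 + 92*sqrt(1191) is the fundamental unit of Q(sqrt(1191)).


epsilon = 3175 + 92*sqrt(1191)
= 6349.9998
R = ln(6349.9998)
= 8.7562

8.7562


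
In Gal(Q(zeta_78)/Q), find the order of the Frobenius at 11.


The Frobenius at p in Gal(Q(zeta_n)/Q) = (Z/nZ)* is the class of p, so its order is ord_78(11), the smallest k >= 1 with 11^k = 1 mod 78.
n = 78 = 2 * 3 * 13, phi(78) = 24; the order divides phi(n).
Divisors of 24: 1, 2, 3, 4, 6, 8, 12, 24
Repeated squaring mod 78: 11^1 = 11, 11^2 = 43, 11^4 = 55, 11^8 = 61, 11^16 = 55
Test divisors in increasing order:
  k=1: 11^1 = 11 mod 78
  k=2: 11^2 = 43 mod 78
  k=3: 11^3 = 43 * 11 = 5 mod 78
  k=4: 11^4 = 55 mod 78
  k=6: 11^6 = 55 * 43 = 25 mod 78
  k=8: 11^8 = 61 mod 78
  k=12: 11^12 = 61 * 55 = 1 mod 78  <- first divisor giving 1
Order = 12

12
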